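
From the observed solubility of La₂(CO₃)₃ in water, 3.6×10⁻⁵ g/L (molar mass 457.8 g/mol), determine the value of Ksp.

Ksp = 3.2×10⁻³⁴

Molar solubility s = (3.6×10⁻⁵ g/L) / (457.8 g/mol) = 7.864×10⁻⁸ mol/L
La₂(CO₃)₃(s) ⇌ 2 La³⁺(aq) + 3 CO₃²⁻(aq)
Call the molar solubility s, so that [La³⁺] = 2s and [CO₃²⁻] = 3s.
Ksp = [La³⁺]^2[CO₃²⁻]^3 = (2s)^2 · (3s)^3 = 108s^5
Ksp = 108 × (7.864×10⁻⁸)^5 = 3.2×10⁻³⁴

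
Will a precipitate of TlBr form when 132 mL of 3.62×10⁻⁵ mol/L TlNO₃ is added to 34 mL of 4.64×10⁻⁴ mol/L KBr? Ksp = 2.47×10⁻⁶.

No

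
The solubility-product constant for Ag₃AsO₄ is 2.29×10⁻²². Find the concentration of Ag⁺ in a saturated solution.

Ag₃AsO₄(s) ⇌ 3 Ag⁺(aq) + AsO₄³⁻(aq)
If s mol/L of Ag₃AsO₄ dissolves, [Ag⁺] = 3s and [AsO₄³⁻] = s.
Ksp = [Ag⁺]^3[AsO₄³⁻] = (3s)^3 · s = 27s^4 = 2.29×10⁻²²
s = 1.71×10⁻⁶ mol L⁻¹
[Ag⁺] = 3s = 5.12×10⁻⁶ mol L⁻¹

5.12×10⁻⁶ M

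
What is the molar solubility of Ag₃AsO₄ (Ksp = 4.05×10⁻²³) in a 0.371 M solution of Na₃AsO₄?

1.59×10⁻⁸ M

Ag₃AsO₄(s) ⇌ 3 Ag⁺(aq) + AsO₄³⁻(aq)
AsO₄³⁻ is already present at 0.371 M. If s mol/L of Ag₃AsO₄ dissolves, [Ag⁺] = 3s while [AsO₄³⁻] ≈ 0.371 M.
Ksp = [Ag⁺]^3[AsO₄³⁻] = (3s)^3(0.371)
(3s)^3 = 4.05×10⁻²³ / (0.371) = 1.09×10⁻²²
s = 1.59×10⁻⁸ M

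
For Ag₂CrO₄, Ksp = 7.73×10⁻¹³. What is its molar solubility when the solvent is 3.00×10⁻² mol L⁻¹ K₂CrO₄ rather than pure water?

Ag₂CrO₄(s) ⇌ 2 Ag⁺(aq) + CrO₄²⁻(aq)
Let s be the solubility of Ag₂CrO₄ here. The common ion gives [CrO₄²⁻] ≈ 3.00×10⁻² mol L⁻¹, and [Ag⁺] = 2s.
Ksp = [Ag⁺]^2[CrO₄²⁻] = (2s)^2(3.00×10⁻²)
(2s)^2 = 7.73×10⁻¹³ / (3.00×10⁻²) = 2.58×10⁻¹¹
s = 2.54×10⁻⁶ mol L⁻¹

2.54×10⁻⁶ M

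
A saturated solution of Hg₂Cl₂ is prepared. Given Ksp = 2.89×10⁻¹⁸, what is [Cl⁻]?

1.79×10⁻⁶ M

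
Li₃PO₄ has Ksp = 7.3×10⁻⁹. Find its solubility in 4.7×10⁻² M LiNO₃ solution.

Li₃PO₄(s) ⇌ 3 Li⁺(aq) + PO₄³⁻(aq)
With Li⁺ already at 4.7×10⁻² M and s small, take [Li⁺] ≈ 4.7×10⁻² M and [PO₄³⁻] = s.
Ksp = [Li⁺]^3[PO₄³⁻] = (4.7×10⁻²)^3s
s = 7.3×10⁻⁹ / (4.7×10⁻²)^3 = 7.0×10⁻⁵
s = 7.0×10⁻⁵ M

7.0×10⁻⁵ M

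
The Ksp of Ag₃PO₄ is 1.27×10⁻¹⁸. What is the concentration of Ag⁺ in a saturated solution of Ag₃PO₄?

4.42×10⁻⁵ M

Ag₃PO₄(s) ⇌ 3 Ag⁺(aq) + PO₄³⁻(aq)
For each mole of Ag₃PO₄ that dissolves per liter, [Ag⁺] = 3s and [PO₄³⁻] = s; let s denote this solubility.
Ksp = [Ag⁺]^3[PO₄³⁻] = (3s)^3 · s = 27s^4 = 1.27×10⁻¹⁸
s = 1.47×10⁻⁵ mol/L
[Ag⁺] = 3s = 4.42×10⁻⁵ mol/L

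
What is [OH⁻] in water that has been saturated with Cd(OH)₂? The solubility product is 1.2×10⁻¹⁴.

2.9×10⁻⁵ M

Cd(OH)₂(s) ⇌ Cd²⁺(aq) + 2 OH⁻(aq)
Call the molar solubility s, so that [Cd²⁺] = s and [OH⁻] = 2s.
Ksp = [Cd²⁺][OH⁻]^2 = s · (2s)^2 = 4s^3 = 1.2×10⁻¹⁴
s = 1.4×10⁻⁵ mol/L
[OH⁻] = 2s = 2.9×10⁻⁵ mol/L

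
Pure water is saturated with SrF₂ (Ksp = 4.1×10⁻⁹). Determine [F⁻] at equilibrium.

SrF₂(s) ⇌ Sr²⁺(aq) + 2 F⁻(aq)
Call the molar solubility s, so that [Sr²⁺] = s and [F⁻] = 2s.
Ksp = [Sr²⁺][F⁻]^2 = s · (2s)^2 = 4s^3 = 4.1×10⁻⁹
s = 1.0×10⁻³ M
[F⁻] = 2s = 2.0×10⁻³ M

2.0×10⁻³ M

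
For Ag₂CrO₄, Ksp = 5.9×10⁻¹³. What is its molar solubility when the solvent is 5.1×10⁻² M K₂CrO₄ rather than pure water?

Ag₂CrO₄(s) ⇌ 2 Ag⁺(aq) + CrO₄²⁻(aq)
The solution already contains CrO₄²⁻ at 5.1×10⁻² M. Let s be the molar solubility of Ag₂CrO₄.
[CrO₄²⁻] ≈ 5.1×10⁻² M (common ion dominates); [Ag⁺] = 2s.
Ksp = [Ag⁺]^2[CrO₄²⁻] = (2s)^2(5.1×10⁻²)
(2s)^2 = 5.9×10⁻¹³ / (5.1×10⁻²) = 1.2×10⁻¹¹
s = 1.7×10⁻⁶ M

1.7×10⁻⁶ M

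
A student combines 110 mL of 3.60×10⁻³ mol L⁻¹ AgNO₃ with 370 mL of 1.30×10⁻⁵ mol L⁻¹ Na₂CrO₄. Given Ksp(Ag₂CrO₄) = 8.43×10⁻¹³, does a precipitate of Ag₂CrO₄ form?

Yes

The combined volume is 480 mL.
[Ag⁺] = (3.60×10⁻³)(110)/480 = 8.25×10⁻⁴ mol L⁻¹
[CrO₄²⁻] = (1.30×10⁻⁵)(370)/480 = 1.00×10⁻⁵ mol L⁻¹
Q = [Ag⁺]^2[CrO₄²⁻] = 6.82×10⁻¹²
Since Q (6.82×10⁻¹²) exceeds Ksp (8.43×10⁻¹³), Ag₂CrO₄ will precipitate.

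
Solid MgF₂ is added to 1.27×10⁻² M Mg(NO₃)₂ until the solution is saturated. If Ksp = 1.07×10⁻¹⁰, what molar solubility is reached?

MgF₂(s) ⇌ Mg²⁺(aq) + 2 F⁻(aq)
With Mg²⁺ already at 1.27×10⁻² M and s small, take [Mg²⁺] ≈ 1.27×10⁻² M and [F⁻] = 2s.
Ksp = [Mg²⁺][F⁻]^2 = (1.27×10⁻²)(2s)^2
(2s)^2 = 1.07×10⁻¹⁰ / (1.27×10⁻²) = 8.43×10⁻⁹
s = 4.59×10⁻⁵ M

4.59×10⁻⁵ M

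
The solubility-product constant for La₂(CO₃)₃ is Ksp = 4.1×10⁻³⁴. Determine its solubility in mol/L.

La₂(CO₃)₃(s) ⇌ 2 La³⁺(aq) + 3 CO₃²⁻(aq)
If s mol/L of La₂(CO₃)₃ dissolves, [La³⁺] = 2s and [CO₃²⁻] = 3s.
Ksp = [La³⁺]^2[CO₃²⁻]^3 = (2s)^2 · (3s)^3 = 108s^5
108s^5 = 4.1×10⁻³⁴  ⇒  s^5 = 3.8×10⁻³⁶
s = 8.2×10⁻⁸ mol/L

8.2×10⁻⁸ M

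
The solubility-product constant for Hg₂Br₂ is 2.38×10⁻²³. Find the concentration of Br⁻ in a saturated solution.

Hg₂Br₂(s) ⇌ Hg₂²⁺(aq) + 2 Br⁻(aq)
With molar solubility s: [Hg₂²⁺] = s, [Br⁻] = 2s.
Ksp = [Hg₂²⁺][Br⁻]^2 = s · (2s)^2 = 4s^3 = 2.38×10⁻²³
s = 1.81×10⁻⁸ M
[Br⁻] = 2s = 3.62×10⁻⁸ M

3.62×10⁻⁸ M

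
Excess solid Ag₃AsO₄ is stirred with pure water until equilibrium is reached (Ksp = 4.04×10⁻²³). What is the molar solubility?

1.11×10⁻⁶ M

Ag₃AsO₄(s) ⇌ 3 Ag⁺(aq) + AsO₄³⁻(aq)
Let s be the molar solubility. Then [Ag⁺] = 3s and [AsO₄³⁻] = s.
Ksp = [Ag⁺]^3[AsO₄³⁻] = (3s)^3 · s = 27s^4
27s^4 = 4.04×10⁻²³  ⇒  s^4 = 1.50×10⁻²⁴
s = 1.11×10⁻⁶ mol L⁻¹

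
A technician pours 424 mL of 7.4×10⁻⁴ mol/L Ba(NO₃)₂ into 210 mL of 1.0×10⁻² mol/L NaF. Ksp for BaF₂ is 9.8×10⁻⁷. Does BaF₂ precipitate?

Total volume after mixing = 424 + 210 = 634 mL.
[Ba²⁺] = (7.4×10⁻⁴)(424)/634 = 4.9×10⁻⁴ mol/L
[F⁻] = (1.0×10⁻²)(210)/634 = 3.3×10⁻³ mol/L
Q = [Ba²⁺][F⁻]^2 = 5.4×10⁻⁹
Since Q (5.4×10⁻⁹) is less than Ksp (9.8×10⁻⁷), no BaF₂ precipitates.

No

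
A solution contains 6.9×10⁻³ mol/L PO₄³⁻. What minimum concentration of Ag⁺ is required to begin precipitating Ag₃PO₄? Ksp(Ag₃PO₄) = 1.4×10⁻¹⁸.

5.9×10⁻⁶ M

The threshold for precipitation is Q = Ksp.
Ag₃PO₄(s) ⇌ 3 Ag⁺(aq) + PO₄³⁻(aq)
Ksp = [Ag⁺]^3[PO₄³⁻] = [Ag⁺]^3(6.9×10⁻³)
[Ag⁺]^3 = 1.4×10⁻¹⁸ / (6.9×10⁻³) = 2.0×10⁻¹⁶
[Ag⁺] = 5.9×10⁻⁶ mol/L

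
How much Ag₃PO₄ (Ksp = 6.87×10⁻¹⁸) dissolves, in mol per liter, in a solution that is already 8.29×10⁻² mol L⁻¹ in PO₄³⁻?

Ag₃PO₄(s) ⇌ 3 Ag⁺(aq) + PO₄³⁻(aq)
PO₄³⁻ is already present at 8.29×10⁻² mol L⁻¹. If s mol/L of Ag₃PO₄ dissolves, [Ag⁺] = 3s while [PO₄³⁻] ≈ 8.29×10⁻² mol L⁻¹.
Ksp = [Ag⁺]^3[PO₄³⁻] = (3s)^3(8.29×10⁻²)
(3s)^3 = 6.87×10⁻¹⁸ / (8.29×10⁻²) = 8.29×10⁻¹⁷
s = 1.45×10⁻⁶ mol L⁻¹

1.45×10⁻⁶ M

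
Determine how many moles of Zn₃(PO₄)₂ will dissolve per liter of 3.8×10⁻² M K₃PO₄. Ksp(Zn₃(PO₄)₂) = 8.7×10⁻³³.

Zn₃(PO₄)₂(s) ⇌ 3 Zn²⁺(aq) + 2 PO₄³⁻(aq)
PO₄³⁻ is already present at 3.8×10⁻² M. If s mol/L of Zn₃(PO₄)₂ dissolves, [Zn²⁺] = 3s while [PO₄³⁻] ≈ 3.8×10⁻² M.
Ksp = [Zn²⁺]^3[PO₄³⁻]^2 = (3s)^3(3.8×10⁻²)^2
(3s)^3 = 8.7×10⁻³³ / (3.8×10⁻²)^2 = 6.0×10⁻³⁰
s = 6.1×10⁻¹¹ M

6.1×10⁻¹¹ M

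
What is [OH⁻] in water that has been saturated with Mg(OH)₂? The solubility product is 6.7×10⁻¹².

2.4×10⁻⁴ M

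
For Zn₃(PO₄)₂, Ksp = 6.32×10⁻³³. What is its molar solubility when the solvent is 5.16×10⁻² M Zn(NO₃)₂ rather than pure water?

3.39×10⁻¹⁵ M

Zn₃(PO₄)₂(s) ⇌ 3 Zn²⁺(aq) + 2 PO₄³⁻(aq)
Let s be the solubility of Zn₃(PO₄)₂ here. The common ion gives [Zn²⁺] ≈ 5.16×10⁻² M, and [PO₄³⁻] = 2s.
Ksp = [Zn²⁺]^3[PO₄³⁻]^2 = (5.16×10⁻²)^3(2s)^2
(2s)^2 = 6.32×10⁻³³ / (5.16×10⁻²)^3 = 4.60×10⁻²⁹
s = 3.39×10⁻¹⁵ M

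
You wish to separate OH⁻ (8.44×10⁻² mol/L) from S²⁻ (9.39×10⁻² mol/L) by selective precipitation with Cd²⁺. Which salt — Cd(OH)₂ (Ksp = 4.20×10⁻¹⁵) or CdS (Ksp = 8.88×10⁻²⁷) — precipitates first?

CdS

A salt starts to precipitate once the ion product Q reaches its Ksp.
For Cd(OH)₂: [Cd²⁺] = (Ksp/[OH⁻]^2) = 5.90×10⁻¹³ mol/L
For CdS: [Cd²⁺] = (Ksp/[S²⁻]) = 9.46×10⁻²⁶ mol/L
CdS requires the lower [Cd²⁺], so it precipitates first.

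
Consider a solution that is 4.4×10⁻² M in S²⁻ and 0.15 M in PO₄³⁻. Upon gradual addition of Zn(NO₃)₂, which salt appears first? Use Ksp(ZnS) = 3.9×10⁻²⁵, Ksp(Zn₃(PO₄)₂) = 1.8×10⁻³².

ZnS

Precipitation of each salt begins when its ion product equals Ksp.
For ZnS: [Zn²⁺] = (Ksp/[S²⁻]) = 8.9×10⁻²⁴ M
For Zn₃(PO₄)₂: [Zn²⁺] = (Ksp/[PO₄³⁻]^2)^(1/3) = 9.3×10⁻¹¹ M
Since ZnS needs less Zn²⁺ to reach saturation, it precipitates first.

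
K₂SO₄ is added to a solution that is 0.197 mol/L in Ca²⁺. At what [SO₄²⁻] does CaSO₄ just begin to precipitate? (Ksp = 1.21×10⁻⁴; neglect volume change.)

6.14×10⁻⁴ M

Each salt precipitates once Q = Ksp for that salt.
CaSO₄(s) ⇌ Ca²⁺(aq) + SO₄²⁻(aq)
Ksp = [Ca²⁺][SO₄²⁻] = [SO₄²⁻](0.197)
[SO₄²⁻] = 1.21×10⁻⁴ / (0.197) = 6.14×10⁻⁴
[SO₄²⁻] = 6.14×10⁻⁴ mol/L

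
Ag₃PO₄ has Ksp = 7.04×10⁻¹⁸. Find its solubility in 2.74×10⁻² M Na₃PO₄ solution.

Ag₃PO₄(s) ⇌ 3 Ag⁺(aq) + PO₄³⁻(aq)
Let s be the solubility of Ag₃PO₄ here. The common ion gives [PO₄³⁻] ≈ 2.74×10⁻² M, and [Ag⁺] = 3s.
Ksp = [Ag⁺]^3[PO₄³⁻] = (3s)^3(2.74×10⁻²)
(3s)^3 = 7.04×10⁻¹⁸ / (2.74×10⁻²) = 2.57×10⁻¹⁶
s = 2.12×10⁻⁶ M

2.12×10⁻⁶ M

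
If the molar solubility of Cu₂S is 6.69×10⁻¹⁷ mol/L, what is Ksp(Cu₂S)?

Cu₂S(s) ⇌ 2 Cu⁺(aq) + S²⁻(aq)
With molar solubility s: [Cu⁺] = 2s, [S²⁻] = s.
Ksp = [Cu⁺]^2[S²⁻] = (2s)^2 · s = 4s^3
Ksp = 4 × (6.69×10⁻¹⁷)^3 = 1.20×10⁻⁴⁸

Ksp = 1.20×10⁻⁴⁸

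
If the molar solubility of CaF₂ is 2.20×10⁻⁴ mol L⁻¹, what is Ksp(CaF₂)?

CaF₂(s) ⇌ Ca²⁺(aq) + 2 F⁻(aq)
If s mol/L of CaF₂ dissolves, [Ca²⁺] = s and [F⁻] = 2s.
Ksp = [Ca²⁺][F⁻]^2 = s · (2s)^2 = 4s^3
Ksp = 4 × (2.20×10⁻⁴)^3 = 4.26×10⁻¹¹

Ksp = 4.26×10⁻¹¹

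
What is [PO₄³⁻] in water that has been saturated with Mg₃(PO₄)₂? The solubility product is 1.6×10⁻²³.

2.2×10⁻⁵ M

Mg₃(PO₄)₂(s) ⇌ 3 Mg²⁺(aq) + 2 PO₄³⁻(aq)
If s mol/L of Mg₃(PO₄)₂ dissolves, [Mg²⁺] = 3s and [PO₄³⁻] = 2s.
Ksp = [Mg²⁺]^3[PO₄³⁻]^2 = (3s)^3 · (2s)^2 = 108s^5 = 1.6×10⁻²³
s = 1.1×10⁻⁵ mol L⁻¹
[PO₄³⁻] = 2s = 2.2×10⁻⁵ mol L⁻¹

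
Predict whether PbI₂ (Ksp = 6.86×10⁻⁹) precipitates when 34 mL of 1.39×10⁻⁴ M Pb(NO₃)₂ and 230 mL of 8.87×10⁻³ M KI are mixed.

Total volume after mixing = 34 + 230 = 264 mL.
[Pb²⁺] = (1.39×10⁻⁴)(34)/264 = 1.79×10⁻⁵ M
[I⁻] = (8.87×10⁻³)(230)/264 = 7.73×10⁻³ M
Q = [Pb²⁺][I⁻]^2 = 1.07×10⁻⁹
Q = 1.07×10⁻⁹ < Ksp = 6.86×10⁻⁹, so the solution is unsaturated and no precipitate forms.

No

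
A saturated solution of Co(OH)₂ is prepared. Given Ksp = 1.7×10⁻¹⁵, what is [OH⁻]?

Co(OH)₂(s) ⇌ Co²⁺(aq) + 2 OH⁻(aq)
Call the molar solubility s, so that [Co²⁺] = s and [OH⁻] = 2s.
Ksp = [Co²⁺][OH⁻]^2 = s · (2s)^2 = 4s^3 = 1.7×10⁻¹⁵
s = 7.5×10⁻⁶ mol/L
[OH⁻] = 2s = 1.5×10⁻⁵ mol/L

1.5×10⁻⁵ M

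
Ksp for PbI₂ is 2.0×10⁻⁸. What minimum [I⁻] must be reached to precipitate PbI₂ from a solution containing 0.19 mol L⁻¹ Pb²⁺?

Precipitation begins when Q = Ksp.
PbI₂(s) ⇌ Pb²⁺(aq) + 2 I⁻(aq)
Ksp = [Pb²⁺][I⁻]^2 = [I⁻]^2(0.19)
[I⁻]^2 = 2.0×10⁻⁸ / (0.19) = 1.1×10⁻⁷
[I⁻] = 3.2×10⁻⁴ mol L⁻¹

3.2×10⁻⁴ M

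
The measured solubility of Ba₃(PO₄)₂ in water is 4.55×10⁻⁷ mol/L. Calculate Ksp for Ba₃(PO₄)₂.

Ba₃(PO₄)₂(s) ⇌ 3 Ba²⁺(aq) + 2 PO₄³⁻(aq)
With molar solubility s: [Ba²⁺] = 3s, [PO₄³⁻] = 2s.
Ksp = [Ba²⁺]^3[PO₄³⁻]^2 = (3s)^3 · (2s)^2 = 108s^5
Ksp = 108 × (4.55×10⁻⁷)^5 = 2.11×10⁻³⁰

Ksp = 2.11×10⁻³⁰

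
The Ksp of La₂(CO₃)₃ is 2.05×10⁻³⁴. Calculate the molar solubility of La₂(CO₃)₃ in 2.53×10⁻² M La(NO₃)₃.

2.28×10⁻¹¹ M

La₂(CO₃)₃(s) ⇌ 2 La³⁺(aq) + 3 CO₃²⁻(aq)
With La³⁺ already at 2.53×10⁻² M and s small, take [La³⁺] ≈ 2.53×10⁻² M and [CO₃²⁻] = 3s.
Ksp = [La³⁺]^2[CO₃²⁻]^3 = (2.53×10⁻²)^2(3s)^3
(3s)^3 = 2.05×10⁻³⁴ / (2.53×10⁻²)^2 = 3.20×10⁻³¹
s = 2.28×10⁻¹¹ M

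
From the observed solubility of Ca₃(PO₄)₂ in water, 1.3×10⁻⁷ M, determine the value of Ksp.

Ca₃(PO₄)₂(s) ⇌ 3 Ca²⁺(aq) + 2 PO₄³⁻(aq)
Let s be the molar solubility. Then [Ca²⁺] = 3s and [PO₄³⁻] = 2s.
Ksp = [Ca²⁺]^3[PO₄³⁻]^2 = (3s)^3 · (2s)^2 = 108s^5
Ksp = 108 × (1.3×10⁻⁷)^5 = 4.0×10⁻³³

Ksp = 4.0×10⁻³³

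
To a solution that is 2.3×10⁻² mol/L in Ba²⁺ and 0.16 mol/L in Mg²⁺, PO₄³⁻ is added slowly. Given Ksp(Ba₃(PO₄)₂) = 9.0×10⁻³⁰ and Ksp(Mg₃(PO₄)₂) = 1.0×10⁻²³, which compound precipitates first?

Precipitation begins when Q = Ksp.
For Ba₃(PO₄)₂: [PO₄³⁻] = (Ksp/[Ba²⁺]^3)^(1/2) = 8.6×10⁻¹³ mol/L
For Mg₃(PO₄)₂: [PO₄³⁻] = (Ksp/[Mg²⁺]^3)^(1/2) = 4.9×10⁻¹¹ mol/L
Since Ba₃(PO₄)₂ needs less PO₄³⁻ to reach saturation, it precipitates first.

Ba₃(PO₄)₂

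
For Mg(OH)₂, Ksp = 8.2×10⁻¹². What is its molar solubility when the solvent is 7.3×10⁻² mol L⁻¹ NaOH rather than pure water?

1.5×10⁻⁹ M

Mg(OH)₂(s) ⇌ Mg²⁺(aq) + 2 OH⁻(aq)
Let s be the solubility of Mg(OH)₂ here. The common ion gives [OH⁻] ≈ 7.3×10⁻² mol L⁻¹, and [Mg²⁺] = s.
Ksp = [Mg²⁺][OH⁻]^2 = s(7.3×10⁻²)^2
s = 8.2×10⁻¹² / (7.3×10⁻²)^2 = 1.5×10⁻⁹
s = 1.5×10⁻⁹ mol L⁻¹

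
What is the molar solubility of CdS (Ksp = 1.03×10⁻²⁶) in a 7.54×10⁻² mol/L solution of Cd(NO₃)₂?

1.37×10⁻²⁵ M

CdS(s) ⇌ Cd²⁺(aq) + S²⁻(aq)
Let s be the solubility of CdS here. The common ion gives [Cd²⁺] ≈ 7.54×10⁻² mol/L, and [S²⁻] = s.
Ksp = [Cd²⁺][S²⁻] = (7.54×10⁻²)s
s = 1.03×10⁻²⁶ / (7.54×10⁻²) = 1.37×10⁻²⁵
s = 1.37×10⁻²⁵ mol/L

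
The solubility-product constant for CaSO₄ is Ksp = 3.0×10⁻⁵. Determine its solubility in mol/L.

CaSO₄(s) ⇌ Ca²⁺(aq) + SO₄²⁻(aq)
Call the molar solubility s, so that [Ca²⁺] = s and [SO₄²⁻] = s.
Ksp = [Ca²⁺][SO₄²⁻] = s · s = s^2
s^2 = 3.0×10⁻⁵
s = (3.0×10⁻⁵)^(1/2) = 5.5×10⁻³ M

5.5×10⁻³ M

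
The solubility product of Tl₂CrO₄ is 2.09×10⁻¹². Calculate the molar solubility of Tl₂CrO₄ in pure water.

Tl₂CrO₄(s) ⇌ 2 Tl⁺(aq) + CrO₄²⁻(aq)
For each mole of Tl₂CrO₄ that dissolves per liter, [Tl⁺] = 2s and [CrO₄²⁻] = s; let s denote this solubility.
Ksp = [Tl⁺]^2[CrO₄²⁻] = (2s)^2 · s = 4s^3
4s^3 = 2.09×10⁻¹²  ⇒  s^3 = 5.23×10⁻¹³
s = 8.05×10⁻⁵ M

8.05×10⁻⁵ M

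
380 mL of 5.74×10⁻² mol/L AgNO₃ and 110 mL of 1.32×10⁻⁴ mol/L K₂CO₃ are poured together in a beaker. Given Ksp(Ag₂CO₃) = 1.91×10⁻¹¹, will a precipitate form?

Yes

Total volume after mixing = 380 + 110 = 490 mL.
[Ag⁺] = (5.74×10⁻²)(380)/490 = 4.45×10⁻² mol/L
[CO₃²⁻] = (1.32×10⁻⁴)(110)/490 = 2.96×10⁻⁵ mol/L
Q = [Ag⁺]^2[CO₃²⁻] = 5.87×10⁻⁸
Because Q > Ksp (5.87×10⁻⁸ vs 1.91×10⁻¹¹), a precipitate of Ag₂CO₃ forms.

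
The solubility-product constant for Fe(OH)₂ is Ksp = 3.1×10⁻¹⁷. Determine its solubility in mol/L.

2.0×10⁻⁶ M

Fe(OH)₂(s) ⇌ Fe²⁺(aq) + 2 OH⁻(aq)
If s mol/L of Fe(OH)₂ dissolves, [Fe²⁺] = s and [OH⁻] = 2s.
Ksp = [Fe²⁺][OH⁻]^2 = s · (2s)^2 = 4s^3
4s^3 = 3.1×10⁻¹⁷  ⇒  s^3 = 7.8×10⁻¹⁸
Taking the 3rd root, s = 2.0×10⁻⁶ mol L⁻¹.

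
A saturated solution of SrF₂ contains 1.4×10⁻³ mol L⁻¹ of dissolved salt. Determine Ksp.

SrF₂(s) ⇌ Sr²⁺(aq) + 2 F⁻(aq)
With molar solubility s: [Sr²⁺] = s, [F⁻] = 2s.
Ksp = [Sr²⁺][F⁻]^2 = s · (2s)^2 = 4s^3
Ksp = 4 × (1.4×10⁻³)^3 = 1.1×10⁻⁸

Ksp = 1.1×10⁻⁸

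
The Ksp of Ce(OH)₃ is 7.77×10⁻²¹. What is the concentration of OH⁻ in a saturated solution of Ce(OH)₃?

Ce(OH)₃(s) ⇌ Ce³⁺(aq) + 3 OH⁻(aq)
If s mol/L of Ce(OH)₃ dissolves, [Ce³⁺] = s and [OH⁻] = 3s.
Ksp = [Ce³⁺][OH⁻]^3 = s · (3s)^3 = 27s^4 = 7.77×10⁻²¹
s = 4.12×10⁻⁶ M
[OH⁻] = 3s = 1.24×10⁻⁵ M

1.24×10⁻⁵ M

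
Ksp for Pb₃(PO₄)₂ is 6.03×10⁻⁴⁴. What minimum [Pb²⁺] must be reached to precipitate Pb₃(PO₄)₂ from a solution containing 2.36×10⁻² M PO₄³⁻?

The threshold for precipitation is Q = Ksp.
Pb₃(PO₄)₂(s) ⇌ 3 Pb²⁺(aq) + 2 PO₄³⁻(aq)
Ksp = [Pb²⁺]^3[PO₄³⁻]^2 = [Pb²⁺]^3(2.36×10⁻²)^2
[Pb²⁺]^3 = 6.03×10⁻⁴⁴ / (2.36×10⁻²)^2 = 1.08×10⁻⁴⁰
[Pb²⁺] = 4.77×10⁻¹⁴ M

4.77×10⁻¹⁴ M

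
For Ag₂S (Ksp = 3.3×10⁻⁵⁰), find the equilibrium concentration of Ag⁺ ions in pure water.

4.0×10⁻¹⁷ M

Ag₂S(s) ⇌ 2 Ag⁺(aq) + S²⁻(aq)
With molar solubility s: [Ag⁺] = 2s, [S²⁻] = s.
Ksp = [Ag⁺]^2[S²⁻] = (2s)^2 · s = 4s^3 = 3.3×10⁻⁵⁰
s = 2.0×10⁻¹⁷ mol/L
[Ag⁺] = 2s = 4.0×10⁻¹⁷ mol/L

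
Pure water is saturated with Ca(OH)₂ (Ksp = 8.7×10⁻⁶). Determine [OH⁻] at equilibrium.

Ca(OH)₂(s) ⇌ Ca²⁺(aq) + 2 OH⁻(aq)
With molar solubility s: [Ca²⁺] = s, [OH⁻] = 2s.
Ksp = [Ca²⁺][OH⁻]^2 = s · (2s)^2 = 4s^3 = 8.7×10⁻⁶
s = 1.3×10⁻² mol L⁻¹
[OH⁻] = 2s = 2.6×10⁻² mol L⁻¹

2.6×10⁻² M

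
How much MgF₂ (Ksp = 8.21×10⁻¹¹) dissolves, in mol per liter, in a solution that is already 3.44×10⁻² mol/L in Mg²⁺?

2.44×10⁻⁵ M

MgF₂(s) ⇌ Mg²⁺(aq) + 2 F⁻(aq)
The solution already contains Mg²⁺ at 3.44×10⁻² mol/L. Let s be the molar solubility of MgF₂.
[Mg²⁺] ≈ 3.44×10⁻² mol/L (common ion dominates); [F⁻] = 2s.
Ksp = [Mg²⁺][F⁻]^2 = (3.44×10⁻²)(2s)^2
(2s)^2 = 8.21×10⁻¹¹ / (3.44×10⁻²) = 2.39×10⁻⁹
s = 2.44×10⁻⁵ mol/L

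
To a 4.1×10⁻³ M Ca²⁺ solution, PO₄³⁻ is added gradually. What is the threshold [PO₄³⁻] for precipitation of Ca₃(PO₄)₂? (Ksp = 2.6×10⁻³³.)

Each salt precipitates once Q = Ksp for that salt.
Ca₃(PO₄)₂(s) ⇌ 3 Ca²⁺(aq) + 2 PO₄³⁻(aq)
Ksp = [Ca²⁺]^3[PO₄³⁻]^2 = [PO₄³⁻]^2(4.1×10⁻³)^3
[PO₄³⁻]^2 = 2.6×10⁻³³ / (4.1×10⁻³)^3 = 3.8×10⁻²⁶
[PO₄³⁻] = 1.9×10⁻¹³ M

1.9×10⁻¹³ M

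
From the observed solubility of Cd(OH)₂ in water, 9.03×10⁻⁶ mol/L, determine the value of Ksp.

Ksp = 2.95×10⁻¹⁵

Cd(OH)₂(s) ⇌ Cd²⁺(aq) + 2 OH⁻(aq)
Let s be the molar solubility. Then [Cd²⁺] = s and [OH⁻] = 2s.
Ksp = [Cd²⁺][OH⁻]^2 = s · (2s)^2 = 4s^3
Ksp = 4 × (9.03×10⁻⁶)^3 = 2.95×10⁻¹⁵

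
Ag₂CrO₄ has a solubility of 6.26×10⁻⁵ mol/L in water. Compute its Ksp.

Ag₂CrO₄(s) ⇌ 2 Ag⁺(aq) + CrO₄²⁻(aq)
Let s be the molar solubility. Then [Ag⁺] = 2s and [CrO₄²⁻] = s.
Ksp = [Ag⁺]^2[CrO₄²⁻] = (2s)^2 · s = 4s^3
Ksp = 4 × (6.26×10⁻⁵)^3 = 9.81×10⁻¹³

Ksp = 9.81×10⁻¹³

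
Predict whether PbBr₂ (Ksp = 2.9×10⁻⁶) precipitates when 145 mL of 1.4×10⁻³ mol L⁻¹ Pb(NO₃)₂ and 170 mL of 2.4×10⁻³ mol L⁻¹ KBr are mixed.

The combined volume is 315 mL.
[Pb²⁺] = (1.4×10⁻³)(145)/315 = 6.4×10⁻⁴ mol L⁻¹
[Br⁻] = (2.4×10⁻³)(170)/315 = 1.3×10⁻³ mol L⁻¹
Q = [Pb²⁺][Br⁻]^2 = 1.1×10⁻⁹
Q = 1.1×10⁻⁹ < Ksp = 2.9×10⁻⁶, so the solution is unsaturated and no precipitate forms.

No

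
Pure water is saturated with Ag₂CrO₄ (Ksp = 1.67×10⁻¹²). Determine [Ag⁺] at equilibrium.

1.49×10⁻⁴ M

Ag₂CrO₄(s) ⇌ 2 Ag⁺(aq) + CrO₄²⁻(aq)
For each mole of Ag₂CrO₄ that dissolves per liter, [Ag⁺] = 2s and [CrO₄²⁻] = s; let s denote this solubility.
Ksp = [Ag⁺]^2[CrO₄²⁻] = (2s)^2 · s = 4s^3 = 1.67×10⁻¹²
s = 7.47×10⁻⁵ mol L⁻¹
[Ag⁺] = 2s = 1.49×10⁻⁴ mol L⁻¹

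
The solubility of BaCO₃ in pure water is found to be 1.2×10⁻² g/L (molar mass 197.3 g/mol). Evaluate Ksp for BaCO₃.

Ksp = 3.7×10⁻⁹

Convert to molarity: s = 1.2×10⁻² / 197.3 = 6.082×10⁻⁵ mol/L
BaCO₃(s) ⇌ Ba²⁺(aq) + CO₃²⁻(aq)
For each mole of BaCO₃ that dissolves per liter, [Ba²⁺] = s and [CO₃²⁻] = s; let s denote this solubility.
Ksp = [Ba²⁺][CO₃²⁻] = s · s = s^2
Ksp = (6.082×10⁻⁵)^2 = 3.7×10⁻⁹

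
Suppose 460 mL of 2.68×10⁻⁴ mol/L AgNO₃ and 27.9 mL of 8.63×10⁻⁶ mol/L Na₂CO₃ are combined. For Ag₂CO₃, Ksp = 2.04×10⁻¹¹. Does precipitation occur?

No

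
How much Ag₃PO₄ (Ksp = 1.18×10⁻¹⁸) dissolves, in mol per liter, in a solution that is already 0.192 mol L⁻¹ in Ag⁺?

1.67×10⁻¹⁶ M

Ag₃PO₄(s) ⇌ 3 Ag⁺(aq) + PO₄³⁻(aq)
With Ag⁺ already at 0.192 mol L⁻¹ and s small, take [Ag⁺] ≈ 0.192 mol L⁻¹ and [PO₄³⁻] = s.
Ksp = [Ag⁺]^3[PO₄³⁻] = (0.192)^3s
s = 1.18×10⁻¹⁸ / (0.192)^3 = 1.67×10⁻¹⁶
s = 1.67×10⁻¹⁶ mol L⁻¹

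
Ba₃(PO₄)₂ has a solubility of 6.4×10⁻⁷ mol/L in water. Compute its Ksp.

Ksp = 1.2×10⁻²⁹

Ba₃(PO₄)₂(s) ⇌ 3 Ba²⁺(aq) + 2 PO₄³⁻(aq)
With molar solubility s: [Ba²⁺] = 3s, [PO₄³⁻] = 2s.
Ksp = [Ba²⁺]^3[PO₄³⁻]^2 = (3s)^3 · (2s)^2 = 108s^5
Ksp = 108 × (6.4×10⁻⁷)^5 = 1.2×10⁻²⁹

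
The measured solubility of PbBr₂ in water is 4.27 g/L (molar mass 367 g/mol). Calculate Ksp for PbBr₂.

Ksp = 6.30×10⁻⁶

Convert to molarity: s = 4.27 / 367 = 1.1635×10⁻² mol/L
PbBr₂(s) ⇌ Pb²⁺(aq) + 2 Br⁻(aq)
With molar solubility s: [Pb²⁺] = s, [Br⁻] = 2s.
Ksp = [Pb²⁺][Br⁻]^2 = s · (2s)^2 = 4s^3
Ksp = 4 × (1.1635×10⁻²)^3 = 6.30×10⁻⁶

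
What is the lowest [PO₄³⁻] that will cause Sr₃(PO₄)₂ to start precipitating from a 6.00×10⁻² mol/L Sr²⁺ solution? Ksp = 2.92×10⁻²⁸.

1.16×10⁻¹² M

A salt starts to precipitate once the ion product Q reaches its Ksp.
Sr₃(PO₄)₂(s) ⇌ 3 Sr²⁺(aq) + 2 PO₄³⁻(aq)
Ksp = [Sr²⁺]^3[PO₄³⁻]^2 = [PO₄³⁻]^2(6.00×10⁻²)^3
[PO₄³⁻]^2 = 2.92×10⁻²⁸ / (6.00×10⁻²)^3 = 1.35×10⁻²⁴
[PO₄³⁻] = 1.16×10⁻¹² mol/L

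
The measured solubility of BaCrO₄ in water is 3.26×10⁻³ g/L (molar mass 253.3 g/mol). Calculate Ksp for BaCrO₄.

Ksp = 1.66×10⁻¹⁰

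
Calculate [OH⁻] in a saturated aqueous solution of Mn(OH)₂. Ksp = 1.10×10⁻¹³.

Mn(OH)₂(s) ⇌ Mn²⁺(aq) + 2 OH⁻(aq)
With molar solubility s: [Mn²⁺] = s, [OH⁻] = 2s.
Ksp = [Mn²⁺][OH⁻]^2 = s · (2s)^2 = 4s^3 = 1.10×10⁻¹³
s = 3.02×10⁻⁵ mol/L
[OH⁻] = 2s = 6.04×10⁻⁵ mol/L

6.04×10⁻⁵ M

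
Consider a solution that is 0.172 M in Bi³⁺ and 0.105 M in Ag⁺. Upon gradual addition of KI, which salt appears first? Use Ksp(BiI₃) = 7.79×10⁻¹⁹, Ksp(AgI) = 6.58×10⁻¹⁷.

AgI

The threshold for precipitation is Q = Ksp.
For BiI₃: [I⁻] = (Ksp/[Bi³⁺])^(1/3) = 1.65×10⁻⁶ M
For AgI: [I⁻] = (Ksp/[Ag⁺]) = 6.27×10⁻¹⁶ M
Since AgI needs less I⁻ to reach saturation, it precipitates first.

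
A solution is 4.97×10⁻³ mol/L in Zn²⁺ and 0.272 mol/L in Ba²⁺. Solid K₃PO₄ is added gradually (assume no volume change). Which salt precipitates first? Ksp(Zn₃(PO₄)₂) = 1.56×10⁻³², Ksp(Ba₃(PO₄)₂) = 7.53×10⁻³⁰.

A salt starts to precipitate once the ion product Q reaches its Ksp.
For Zn₃(PO₄)₂: [PO₄³⁻] = (Ksp/[Zn²⁺]^3)^(1/2) = 3.56×10⁻¹³ mol/L
For Ba₃(PO₄)₂: [PO₄³⁻] = (Ksp/[Ba²⁺]^3)^(1/2) = 1.93×10⁻¹⁴ mol/L
Ba₃(PO₄)₂ requires the lower [PO₄³⁻], so it precipitates first.

Ba₃(PO₄)₂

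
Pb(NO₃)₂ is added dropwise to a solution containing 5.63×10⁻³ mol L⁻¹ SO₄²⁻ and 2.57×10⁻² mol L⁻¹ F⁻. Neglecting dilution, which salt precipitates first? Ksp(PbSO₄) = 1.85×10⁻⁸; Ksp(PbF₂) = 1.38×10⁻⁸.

Precipitation begins when Q = Ksp.
For PbSO₄: [Pb²⁺] = (Ksp/[SO₄²⁻]) = 3.29×10⁻⁶ mol L⁻¹
For PbF₂: [Pb²⁺] = (Ksp/[F⁻]^2) = 2.09×10⁻⁵ mol L⁻¹
Since PbSO₄ needs less Pb²⁺ to reach saturation, it precipitates first.

PbSO₄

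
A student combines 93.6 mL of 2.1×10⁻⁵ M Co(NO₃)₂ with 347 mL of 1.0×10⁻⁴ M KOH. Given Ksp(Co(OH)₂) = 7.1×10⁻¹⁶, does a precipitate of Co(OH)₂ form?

After mixing, V = 93.6 mL + 347 mL = 440.6 mL.
[Co²⁺] = (2.1×10⁻⁵)(93.6)/440.6 = 4.5×10⁻⁶ M
[OH⁻] = (1.0×10⁻⁴)(347)/440.6 = 7.9×10⁻⁵ M
Q = [Co²⁺][OH⁻]^2 = 2.8×10⁻¹⁴
Because Q > Ksp (2.8×10⁻¹⁴ vs 7.1×10⁻¹⁶), a precipitate of Co(OH)₂ forms.

Yes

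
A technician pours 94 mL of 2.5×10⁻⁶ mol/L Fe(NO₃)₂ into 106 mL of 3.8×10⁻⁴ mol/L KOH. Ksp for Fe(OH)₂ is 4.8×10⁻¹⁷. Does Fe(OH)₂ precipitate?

Yes

After mixing, V = 94 mL + 106 mL = 200 mL.
[Fe²⁺] = (2.5×10⁻⁶)(94)/200 = 1.2×10⁻⁶ mol/L
[OH⁻] = (3.8×10⁻⁴)(106)/200 = 2.0×10⁻⁴ mol/L
Q = [Fe²⁺][OH⁻]^2 = 4.8×10⁻¹⁴
Q = 4.8×10⁻¹⁴ > Ksp = 4.8×10⁻¹⁷, so the solution is supersaturated and Fe(OH)₂ precipitates.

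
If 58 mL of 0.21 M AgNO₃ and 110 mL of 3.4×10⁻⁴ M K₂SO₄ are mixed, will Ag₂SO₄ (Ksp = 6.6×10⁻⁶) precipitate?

No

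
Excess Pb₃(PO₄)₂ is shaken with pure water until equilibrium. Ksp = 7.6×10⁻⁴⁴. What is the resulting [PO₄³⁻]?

Pb₃(PO₄)₂(s) ⇌ 3 Pb²⁺(aq) + 2 PO₄³⁻(aq)
With molar solubility s: [Pb²⁺] = 3s, [PO₄³⁻] = 2s.
Ksp = [Pb²⁺]^3[PO₄³⁻]^2 = (3s)^3 · (2s)^2 = 108s^5 = 7.6×10⁻⁴⁴
s = 9.3×10⁻¹⁰ mol L⁻¹
[PO₄³⁻] = 2s = 1.9×10⁻⁹ mol L⁻¹

1.9×10⁻⁹ M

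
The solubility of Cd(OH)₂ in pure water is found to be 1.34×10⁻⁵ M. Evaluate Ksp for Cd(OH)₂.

Cd(OH)₂(s) ⇌ Cd²⁺(aq) + 2 OH⁻(aq)
If s mol/L of Cd(OH)₂ dissolves, [Cd²⁺] = s and [OH⁻] = 2s.
Ksp = [Cd²⁺][OH⁻]^2 = s · (2s)^2 = 4s^3
Ksp = 4 × (1.34×10⁻⁵)^3 = 9.62×10⁻¹⁵

Ksp = 9.62×10⁻¹⁵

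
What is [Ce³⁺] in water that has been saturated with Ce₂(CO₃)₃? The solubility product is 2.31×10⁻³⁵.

Ce₂(CO₃)₃(s) ⇌ 2 Ce³⁺(aq) + 3 CO₃²⁻(aq)
Let s be the molar solubility. Then [Ce³⁺] = 2s and [CO₃²⁻] = 3s.
Ksp = [Ce³⁺]^2[CO₃²⁻]^3 = (2s)^2 · (3s)^3 = 108s^5 = 2.31×10⁻³⁵
s = 4.63×10⁻⁸ M
[Ce³⁺] = 2s = 9.27×10⁻⁸ M

9.27×10⁻⁸ M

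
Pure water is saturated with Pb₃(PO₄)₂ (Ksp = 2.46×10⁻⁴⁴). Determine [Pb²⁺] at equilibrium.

2.23×10⁻⁹ M

Pb₃(PO₄)₂(s) ⇌ 3 Pb²⁺(aq) + 2 PO₄³⁻(aq)
For each mole of Pb₃(PO₄)₂ that dissolves per liter, [Pb²⁺] = 3s and [PO₄³⁻] = 2s; let s denote this solubility.
Ksp = [Pb²⁺]^3[PO₄³⁻]^2 = (3s)^3 · (2s)^2 = 108s^5 = 2.46×10⁻⁴⁴
s = 7.44×10⁻¹⁰ M
[Pb²⁺] = 3s = 2.23×10⁻⁹ M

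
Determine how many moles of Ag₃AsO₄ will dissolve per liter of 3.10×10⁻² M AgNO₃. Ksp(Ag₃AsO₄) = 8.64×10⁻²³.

Ag₃AsO₄(s) ⇌ 3 Ag⁺(aq) + AsO₄³⁻(aq)
Ag⁺ is already present at 3.10×10⁻² M. If s mol/L of Ag₃AsO₄ dissolves, [AsO₄³⁻] = s while [Ag⁺] ≈ 3.10×10⁻² M.
Ksp = [Ag⁺]^3[AsO₄³⁻] = (3.10×10⁻²)^3s
s = 8.64×10⁻²³ / (3.10×10⁻²)^3 = 2.90×10⁻¹⁸
s = 2.90×10⁻¹⁸ M

2.90×10⁻¹⁸ M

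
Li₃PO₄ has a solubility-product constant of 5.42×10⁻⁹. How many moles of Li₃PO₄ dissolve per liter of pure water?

Li₃PO₄(s) ⇌ 3 Li⁺(aq) + PO₄³⁻(aq)
Let s be the molar solubility. Then [Li⁺] = 3s and [PO₄³⁻] = s.
Ksp = [Li⁺]^3[PO₄³⁻] = (3s)^3 · s = 27s^4
27s^4 = 5.42×10⁻⁹  ⇒  s^4 = 2.01×10⁻¹⁰
s = (2.01×10⁻¹⁰)^(1/4) = 3.76×10⁻³ mol/L

3.76×10⁻³ M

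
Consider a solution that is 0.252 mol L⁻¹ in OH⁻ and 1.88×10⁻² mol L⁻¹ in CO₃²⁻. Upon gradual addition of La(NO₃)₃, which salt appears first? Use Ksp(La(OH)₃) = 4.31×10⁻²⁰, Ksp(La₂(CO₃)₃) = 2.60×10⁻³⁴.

La(OH)₃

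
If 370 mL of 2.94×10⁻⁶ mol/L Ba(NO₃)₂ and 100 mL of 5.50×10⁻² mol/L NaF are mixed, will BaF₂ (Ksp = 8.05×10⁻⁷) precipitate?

The combined volume is 470 mL.
[Ba²⁺] = (2.94×10⁻⁶)(370)/470 = 2.31×10⁻⁶ mol/L
[F⁻] = (5.50×10⁻²)(100)/470 = 1.17×10⁻² mol/L
Q = [Ba²⁺][F⁻]^2 = 3.17×10⁻¹⁰
Since Q (3.17×10⁻¹⁰) is less than Ksp (8.05×10⁻⁷), no BaF₂ precipitates.

No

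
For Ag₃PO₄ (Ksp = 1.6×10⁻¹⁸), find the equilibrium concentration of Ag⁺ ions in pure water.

4.7×10⁻⁵ M

Ag₃PO₄(s) ⇌ 3 Ag⁺(aq) + PO₄³⁻(aq)
With molar solubility s: [Ag⁺] = 3s, [PO₄³⁻] = s.
Ksp = [Ag⁺]^3[PO₄³⁻] = (3s)^3 · s = 27s^4 = 1.6×10⁻¹⁸
s = 1.6×10⁻⁵ mol L⁻¹
[Ag⁺] = 3s = 4.7×10⁻⁵ mol L⁻¹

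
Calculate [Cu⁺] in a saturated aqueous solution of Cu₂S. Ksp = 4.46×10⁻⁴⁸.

Cu₂S(s) ⇌ 2 Cu⁺(aq) + S²⁻(aq)
For each mole of Cu₂S that dissolves per liter, [Cu⁺] = 2s and [S²⁻] = s; let s denote this solubility.
Ksp = [Cu⁺]^2[S²⁻] = (2s)^2 · s = 4s^3 = 4.46×10⁻⁴⁸
s = 1.04×10⁻¹⁶ mol L⁻¹
[Cu⁺] = 2s = 2.07×10⁻¹⁶ mol L⁻¹

2.07×10⁻¹⁶ M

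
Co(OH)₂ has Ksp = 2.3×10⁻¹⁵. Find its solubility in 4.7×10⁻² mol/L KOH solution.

1.0×10⁻¹² M

Co(OH)₂(s) ⇌ Co²⁺(aq) + 2 OH⁻(aq)
Let s be the solubility of Co(OH)₂ here. The common ion gives [OH⁻] ≈ 4.7×10⁻² mol/L, and [Co²⁺] = s.
Ksp = [Co²⁺][OH⁻]^2 = s(4.7×10⁻²)^2
s = 2.3×10⁻¹⁵ / (4.7×10⁻²)^2 = 1.0×10⁻¹²
s = 1.0×10⁻¹² mol/L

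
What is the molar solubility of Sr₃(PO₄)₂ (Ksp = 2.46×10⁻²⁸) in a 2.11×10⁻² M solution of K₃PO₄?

2.74×10⁻⁹ M

Sr₃(PO₄)₂(s) ⇌ 3 Sr²⁺(aq) + 2 PO₄³⁻(aq)
With PO₄³⁻ already at 2.11×10⁻² M and s small, take [PO₄³⁻] ≈ 2.11×10⁻² M and [Sr²⁺] = 3s.
Ksp = [Sr²⁺]^3[PO₄³⁻]^2 = (3s)^3(2.11×10⁻²)^2
(3s)^3 = 2.46×10⁻²⁸ / (2.11×10⁻²)^2 = 5.53×10⁻²⁵
s = 2.74×10⁻⁹ M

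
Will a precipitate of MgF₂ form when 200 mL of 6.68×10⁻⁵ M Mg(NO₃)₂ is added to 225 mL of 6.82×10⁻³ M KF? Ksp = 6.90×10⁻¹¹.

Yes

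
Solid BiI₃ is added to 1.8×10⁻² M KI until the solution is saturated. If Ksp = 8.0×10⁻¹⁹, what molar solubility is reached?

1.4×10⁻¹³ M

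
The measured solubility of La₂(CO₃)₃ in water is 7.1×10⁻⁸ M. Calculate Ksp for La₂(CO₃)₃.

Ksp = 1.9×10⁻³⁴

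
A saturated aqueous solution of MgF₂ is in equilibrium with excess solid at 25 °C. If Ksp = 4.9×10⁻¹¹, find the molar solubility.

2.3×10⁻⁴ M

MgF₂(s) ⇌ Mg²⁺(aq) + 2 F⁻(aq)
Let s be the molar solubility. Then [Mg²⁺] = s and [F⁻] = 2s.
Ksp = [Mg²⁺][F⁻]^2 = s · (2s)^2 = 4s^3
4s^3 = 4.9×10⁻¹¹  ⇒  s^3 = 1.2×10⁻¹¹
Taking the 3rd root, s = 2.3×10⁻⁴ M.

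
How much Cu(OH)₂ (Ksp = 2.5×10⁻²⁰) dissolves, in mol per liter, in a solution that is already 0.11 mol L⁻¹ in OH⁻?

2.1×10⁻¹⁸ M

Cu(OH)₂(s) ⇌ Cu²⁺(aq) + 2 OH⁻(aq)
The solution already contains OH⁻ at 0.11 mol L⁻¹. Let s be the molar solubility of Cu(OH)₂.
[OH⁻] ≈ 0.11 mol L⁻¹ (common ion dominates); [Cu²⁺] = s.
Ksp = [Cu²⁺][OH⁻]^2 = s(0.11)^2
s = 2.5×10⁻²⁰ / (0.11)^2 = 2.1×10⁻¹⁸
s = 2.1×10⁻¹⁸ mol L⁻¹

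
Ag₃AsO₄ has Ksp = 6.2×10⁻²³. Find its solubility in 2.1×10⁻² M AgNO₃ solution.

6.7×10⁻¹⁸ M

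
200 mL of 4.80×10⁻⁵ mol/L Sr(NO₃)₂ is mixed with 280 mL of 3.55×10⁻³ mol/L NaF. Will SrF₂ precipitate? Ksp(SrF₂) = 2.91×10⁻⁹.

No

After mixing, V = 200 mL + 280 mL = 480 mL.
[Sr²⁺] = (4.80×10⁻⁵)(200)/480 = 2.00×10⁻⁵ mol/L
[F⁻] = (3.55×10⁻³)(280)/480 = 2.07×10⁻³ mol/L
Q = [Sr²⁺][F⁻]^2 = 8.58×10⁻¹¹
Q < Ksp (8.58×10⁻¹¹ vs 2.91×10⁻⁹); the solution remains unsaturated and no precipitate forms.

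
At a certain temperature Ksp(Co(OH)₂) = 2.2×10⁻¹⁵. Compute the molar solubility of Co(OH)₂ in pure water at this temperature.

Co(OH)₂(s) ⇌ Co²⁺(aq) + 2 OH⁻(aq)
With molar solubility s: [Co²⁺] = s, [OH⁻] = 2s.
Ksp = [Co²⁺][OH⁻]^2 = s · (2s)^2 = 4s^3
4s^3 = 2.2×10⁻¹⁵  ⇒  s^3 = 5.5×10⁻¹⁶
s = 8.2×10⁻⁶ mol L⁻¹

8.2×10⁻⁶ M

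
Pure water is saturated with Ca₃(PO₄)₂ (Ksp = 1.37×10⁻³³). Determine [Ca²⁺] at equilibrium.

3.15×10⁻⁷ M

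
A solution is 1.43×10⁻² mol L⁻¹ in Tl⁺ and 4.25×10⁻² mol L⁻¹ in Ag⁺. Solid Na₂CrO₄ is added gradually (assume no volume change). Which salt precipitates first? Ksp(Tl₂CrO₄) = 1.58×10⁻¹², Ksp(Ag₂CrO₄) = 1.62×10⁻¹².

Precipitation begins when Q = Ksp.
For Tl₂CrO₄: [CrO₄²⁻] = (Ksp/[Tl⁺]^2) = 7.73×10⁻⁹ mol L⁻¹
For Ag₂CrO₄: [CrO₄²⁻] = (Ksp/[Ag⁺]^2) = 8.97×10⁻¹⁰ mol L⁻¹
The smaller threshold [CrO₄²⁻] is reached first, so Ag₂CrO₄ precipitates first.

Ag₂CrO₄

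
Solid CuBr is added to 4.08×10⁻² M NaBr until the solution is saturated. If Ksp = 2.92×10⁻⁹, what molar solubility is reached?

7.16×10⁻⁸ M

CuBr(s) ⇌ Cu⁺(aq) + Br⁻(aq)
Br⁻ is already present at 4.08×10⁻² M. If s mol/L of CuBr dissolves, [Cu⁺] = s while [Br⁻] ≈ 4.08×10⁻² M.
Ksp = [Cu⁺][Br⁻] = s(4.08×10⁻²)
s = 2.92×10⁻⁹ / (4.08×10⁻²) = 7.16×10⁻⁸
s = 7.16×10⁻⁸ M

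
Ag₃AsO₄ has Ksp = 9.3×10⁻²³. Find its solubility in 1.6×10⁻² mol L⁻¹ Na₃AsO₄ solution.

6.0×10⁻⁸ M

Ag₃AsO₄(s) ⇌ 3 Ag⁺(aq) + AsO₄³⁻(aq)
AsO₄³⁻ is already present at 1.6×10⁻² mol L⁻¹. If s mol/L of Ag₃AsO₄ dissolves, [Ag⁺] = 3s while [AsO₄³⁻] ≈ 1.6×10⁻² mol L⁻¹.
Ksp = [Ag⁺]^3[AsO₄³⁻] = (3s)^3(1.6×10⁻²)
(3s)^3 = 9.3×10⁻²³ / (1.6×10⁻²) = 5.8×10⁻²¹
s = 6.0×10⁻⁸ mol L⁻¹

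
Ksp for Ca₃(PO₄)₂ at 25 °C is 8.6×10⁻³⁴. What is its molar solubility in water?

9.6×10⁻⁸ M

Ca₃(PO₄)₂(s) ⇌ 3 Ca²⁺(aq) + 2 PO₄³⁻(aq)
Call the molar solubility s, so that [Ca²⁺] = 3s and [PO₄³⁻] = 2s.
Ksp = [Ca²⁺]^3[PO₄³⁻]^2 = (3s)^3 · (2s)^2 = 108s^5
108s^5 = 8.6×10⁻³⁴  ⇒  s^5 = 8.0×10⁻³⁶
s = 9.6×10⁻⁸ mol L⁻¹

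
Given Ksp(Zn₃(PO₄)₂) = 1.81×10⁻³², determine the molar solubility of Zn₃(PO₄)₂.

1.76×10⁻⁷ M

Zn₃(PO₄)₂(s) ⇌ 3 Zn²⁺(aq) + 2 PO₄³⁻(aq)
If s mol/L of Zn₃(PO₄)₂ dissolves, [Zn²⁺] = 3s and [PO₄³⁻] = 2s.
Ksp = [Zn²⁺]^3[PO₄³⁻]^2 = (3s)^3 · (2s)^2 = 108s^5
108s^5 = 1.81×10⁻³²  ⇒  s^5 = 1.68×10⁻³⁴
Taking the 5th root, s = 1.76×10⁻⁷ M.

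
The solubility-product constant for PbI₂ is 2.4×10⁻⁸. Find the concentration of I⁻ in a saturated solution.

PbI₂(s) ⇌ Pb²⁺(aq) + 2 I⁻(aq)
If s mol/L of PbI₂ dissolves, [Pb²⁺] = s and [I⁻] = 2s.
Ksp = [Pb²⁺][I⁻]^2 = s · (2s)^2 = 4s^3 = 2.4×10⁻⁸
s = 1.8×10⁻³ mol L⁻¹
[I⁻] = 2s = 3.6×10⁻³ mol L⁻¹

3.6×10⁻³ M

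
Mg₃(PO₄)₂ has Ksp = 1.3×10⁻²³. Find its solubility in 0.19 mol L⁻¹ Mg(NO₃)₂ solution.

Mg₃(PO₄)₂(s) ⇌ 3 Mg²⁺(aq) + 2 PO₄³⁻(aq)
Let s be the solubility of Mg₃(PO₄)₂ here. The common ion gives [Mg²⁺] ≈ 0.19 mol L⁻¹, and [PO₄³⁻] = 2s.
Ksp = [Mg²⁺]^3[PO₄³⁻]^2 = (0.19)^3(2s)^2
(2s)^2 = 1.3×10⁻²³ / (0.19)^3 = 1.9×10⁻²¹
s = 2.2×10⁻¹¹ mol L⁻¹

2.2×10⁻¹¹ M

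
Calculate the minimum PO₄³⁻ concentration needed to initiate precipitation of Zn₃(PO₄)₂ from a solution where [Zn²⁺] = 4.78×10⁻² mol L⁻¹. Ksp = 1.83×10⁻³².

1.29×10⁻¹⁴ M

Precipitation of each salt begins when its ion product equals Ksp.
Zn₃(PO₄)₂(s) ⇌ 3 Zn²⁺(aq) + 2 PO₄³⁻(aq)
Ksp = [Zn²⁺]^3[PO₄³⁻]^2 = [PO₄³⁻]^2(4.78×10⁻²)^3
[PO₄³⁻]^2 = 1.83×10⁻³² / (4.78×10⁻²)^3 = 1.68×10⁻²⁸
[PO₄³⁻] = 1.29×10⁻¹⁴ mol L⁻¹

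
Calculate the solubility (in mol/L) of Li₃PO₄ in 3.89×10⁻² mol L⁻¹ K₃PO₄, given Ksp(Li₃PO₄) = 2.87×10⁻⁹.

1.40×10⁻³ M

Li₃PO₄(s) ⇌ 3 Li⁺(aq) + PO₄³⁻(aq)
Let s be the solubility of Li₃PO₄ here. The common ion gives [PO₄³⁻] ≈ 3.89×10⁻² mol L⁻¹, and [Li⁺] = 3s.
Ksp = [Li⁺]^3[PO₄³⁻] = (3s)^3(3.89×10⁻²)
(3s)^3 = 2.87×10⁻⁹ / (3.89×10⁻²) = 7.38×10⁻⁸
s = 1.40×10⁻³ mol L⁻¹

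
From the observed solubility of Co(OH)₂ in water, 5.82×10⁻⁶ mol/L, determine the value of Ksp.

Ksp = 7.89×10⁻¹⁶

Co(OH)₂(s) ⇌ Co²⁺(aq) + 2 OH⁻(aq)
If s mol/L of Co(OH)₂ dissolves, [Co²⁺] = s and [OH⁻] = 2s.
Ksp = [Co²⁺][OH⁻]^2 = s · (2s)^2 = 4s^3
Ksp = 4 × (5.82×10⁻⁶)^3 = 7.89×10⁻¹⁶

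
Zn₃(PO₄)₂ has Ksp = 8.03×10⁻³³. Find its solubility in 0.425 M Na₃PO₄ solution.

1.18×10⁻¹¹ M

Zn₃(PO₄)₂(s) ⇌ 3 Zn²⁺(aq) + 2 PO₄³⁻(aq)
Let s be the solubility of Zn₃(PO₄)₂ here. The common ion gives [PO₄³⁻] ≈ 0.425 M, and [Zn²⁺] = 3s.
Ksp = [Zn²⁺]^3[PO₄³⁻]^2 = (3s)^3(0.425)^2
(3s)^3 = 8.03×10⁻³³ / (0.425)^2 = 4.45×10⁻³²
s = 1.18×10⁻¹¹ M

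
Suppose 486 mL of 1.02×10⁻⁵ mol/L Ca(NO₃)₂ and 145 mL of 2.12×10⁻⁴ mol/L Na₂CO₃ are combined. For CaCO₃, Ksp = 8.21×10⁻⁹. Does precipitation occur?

No

Total volume after mixing = 486 + 145 = 631 mL.
[Ca²⁺] = (1.02×10⁻⁵)(486)/631 = 7.86×10⁻⁶ mol/L
[CO₃²⁻] = (2.12×10⁻⁴)(145)/631 = 4.87×10⁻⁵ mol/L
Q = [Ca²⁺][CO₃²⁻] = 3.83×10⁻¹⁰
Q = 3.83×10⁻¹⁰ < Ksp = 8.21×10⁻⁹, so the solution is unsaturated and no precipitate forms.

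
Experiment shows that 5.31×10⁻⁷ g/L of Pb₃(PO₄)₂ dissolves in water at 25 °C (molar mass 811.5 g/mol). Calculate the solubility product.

Ksp = 1.30×10⁻⁴⁴

s = (5.31×10⁻⁷ g L⁻¹)/(811.5 g mol⁻¹) = 6.5434×10⁻¹⁰ M
Pb₃(PO₄)₂(s) ⇌ 3 Pb²⁺(aq) + 2 PO₄³⁻(aq)
If s mol/L of Pb₃(PO₄)₂ dissolves, [Pb²⁺] = 3s and [PO₄³⁻] = 2s.
Ksp = [Pb²⁺]^3[PO₄³⁻]^2 = (3s)^3 · (2s)^2 = 108s^5
Ksp = 108 × (6.5434×10⁻¹⁰)^5 = 1.30×10⁻⁴⁴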